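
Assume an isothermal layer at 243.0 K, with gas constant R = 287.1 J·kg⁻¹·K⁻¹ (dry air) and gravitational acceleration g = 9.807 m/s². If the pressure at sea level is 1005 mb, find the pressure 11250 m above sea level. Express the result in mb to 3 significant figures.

P ≈ 207 mb

Scale height: H = RT/g = 287.1 × 243.0 / 9.807 = 7113.8 m.
Barometric formula: P = P₀ exp(−z/H).
z/H = 11250/7113.8 = 1.5814; exp(−1.5814) = 0.20569.
P = 1005 × 0.20569 = 206.72 mb.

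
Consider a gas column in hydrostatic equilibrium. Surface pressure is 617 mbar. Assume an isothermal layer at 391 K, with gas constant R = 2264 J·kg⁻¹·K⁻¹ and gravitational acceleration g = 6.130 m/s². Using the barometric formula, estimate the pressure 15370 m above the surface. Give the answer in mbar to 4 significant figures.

Scale height: H = RT/g = 2264 × 391 / 6.130 = 144410 m.
Barometric formula: P = P₀ exp(−z/H).
z/H = 15370/144410 = 0.10643; exp(−0.10643) = 0.89904.
P = 617 × 0.89904 = 554.71 mbar.

P ≈ 554.7 mbar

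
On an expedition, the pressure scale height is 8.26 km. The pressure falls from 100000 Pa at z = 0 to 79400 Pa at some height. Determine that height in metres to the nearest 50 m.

z ≈ 1900 m

Invert the barometric formula: z = H ln(P₀/P).
P₀/P = 100000/79400 = 1.2594; ln(1.2594) = 0.23064.
z = 8260.0 × 0.23064 = 1905.1 m.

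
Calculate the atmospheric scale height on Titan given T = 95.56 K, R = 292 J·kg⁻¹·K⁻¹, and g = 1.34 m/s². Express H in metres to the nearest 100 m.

The scale height of an isothermal atmosphere is H = RT/g.
H = 292 × 95.56 / 1.34 = 27904/1.34 = 20824 m.

H ≈ 20800 m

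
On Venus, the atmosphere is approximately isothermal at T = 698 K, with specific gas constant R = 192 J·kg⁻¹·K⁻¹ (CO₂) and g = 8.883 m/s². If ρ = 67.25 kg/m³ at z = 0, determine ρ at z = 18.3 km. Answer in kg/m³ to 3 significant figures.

ρ ≈ 20.0 kg/m³

Scale height: H = RT/g = 192 × 698 / 8.883 = 15087 m.
In an isothermal atmosphere, density decays like pressure: ρ = ρ₀ exp(−z/H).
z/H = 18300/15087 = 1.2130; exp(−1.2130) = 0.29730.
ρ = 67.25 × 0.29730 = 19.993 kg/m³.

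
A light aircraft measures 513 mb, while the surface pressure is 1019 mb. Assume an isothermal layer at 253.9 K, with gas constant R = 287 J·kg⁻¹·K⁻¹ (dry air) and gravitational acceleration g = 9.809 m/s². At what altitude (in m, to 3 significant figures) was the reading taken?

Scale height: H = RT/g = 287 × 253.9 / 9.809 = 7428.8 m.
Invert the barometric formula: z = H ln(P₀/P).
P₀/P = 1019/513 = 1.9864; ln(1.9864) = 0.68632.
z = 7428.8 × 0.68632 = 5098.5 m.

z ≈ 5100 m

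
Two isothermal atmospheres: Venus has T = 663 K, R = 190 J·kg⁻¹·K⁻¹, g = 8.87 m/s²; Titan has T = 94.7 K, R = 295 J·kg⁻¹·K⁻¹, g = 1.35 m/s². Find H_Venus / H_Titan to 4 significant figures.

H_Venus/H_Titan ≈ 0.6863

H = RT/g for each body.
H_Venus = 190 × 663 / 8.87 = 14202 m.
H_Titan = 295 × 94.7 / 1.35 = 20694 m.
H_Venus/H_Titan = 14202/20694 = 0.68629.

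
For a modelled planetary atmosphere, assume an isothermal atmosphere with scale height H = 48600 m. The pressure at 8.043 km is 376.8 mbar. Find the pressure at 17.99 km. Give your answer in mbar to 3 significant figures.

Between two levels, P₂ = P₁ exp(−Δz/H) with Δz = z₂ − z₁.
Δz = 17990 − 8043.0 = 9947.0 m; Δz/H = 9947.0/48600 = 0.20467.
P₂ = 376.8 × exp(−0.20467) = 376.8 × 0.81492 = 307.06 mbar.

P ≈ 307 mbar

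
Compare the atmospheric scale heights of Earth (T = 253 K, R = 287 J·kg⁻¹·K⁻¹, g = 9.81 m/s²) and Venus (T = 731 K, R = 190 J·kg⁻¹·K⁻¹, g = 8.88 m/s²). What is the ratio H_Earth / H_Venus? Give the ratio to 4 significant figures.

H_Earth/H_Venus ≈ 0.4732

H = RT/g for each body.
H_Earth = 287 × 253 / 9.81 = 7401.7 m.
H_Venus = 190 × 731 / 8.88 = 15641 m.
H_Earth/H_Venus = 7401.7/15641 = 0.47322.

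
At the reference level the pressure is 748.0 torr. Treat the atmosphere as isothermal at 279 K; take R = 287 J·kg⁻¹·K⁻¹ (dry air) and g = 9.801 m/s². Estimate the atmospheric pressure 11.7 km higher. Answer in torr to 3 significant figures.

Scale height: H = RT/g = 287 × 279 / 9.801 = 8169.9 m.
Barometric formula: P = P₀ exp(−z/H).
z/H = 11700/8169.9 = 1.4321; exp(−1.4321) = 0.23881.
P = 748.0 × 0.23881 = 178.63 torr.

P ≈ 179 torr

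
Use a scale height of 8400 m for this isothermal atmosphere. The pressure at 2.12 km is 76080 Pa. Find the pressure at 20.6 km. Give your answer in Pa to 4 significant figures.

P ≈ 8430 Pa

Between two levels, P₂ = P₁ exp(−Δz/H) with Δz = z₂ − z₁.
Δz = 20600 − 2120.0 = 18480 m; Δz/H = 18480/8400.0 = 2.2000.
P₂ = 76080 × exp(−2.2000) = 76080 × 0.11080 = 8429.7 Pa.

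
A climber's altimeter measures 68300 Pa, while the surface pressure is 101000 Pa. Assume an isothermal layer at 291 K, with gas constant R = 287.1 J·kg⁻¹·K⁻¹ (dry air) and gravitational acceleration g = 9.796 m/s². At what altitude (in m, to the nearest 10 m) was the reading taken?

Scale height: H = RT/g = 287.1 × 291 / 9.796 = 8528.6 m.
Invert the barometric formula: z = H ln(P₀/P).
P₀/P = 101000/68300 = 1.4788; ln(1.4788) = 0.39123.
z = 8528.6 × 0.39123 = 3336.6 m.

z ≈ 3340 m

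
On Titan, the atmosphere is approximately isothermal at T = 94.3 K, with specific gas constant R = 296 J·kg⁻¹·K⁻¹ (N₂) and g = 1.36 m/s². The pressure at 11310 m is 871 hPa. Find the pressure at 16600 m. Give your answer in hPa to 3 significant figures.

Scale height: H = RT/g = 296 × 94.3 / 1.36 = 20524 m.
Between two levels, P₂ = P₁ exp(−Δz/H) with Δz = z₂ − z₁.
Δz = 16600 − 11310 = 5290.0 m; Δz/H = 5290.0/20524 = 0.25775.
P₂ = 871 × exp(−0.25775) = 871 × 0.77279 = 673.10 hPa.

P ≈ 673 hPa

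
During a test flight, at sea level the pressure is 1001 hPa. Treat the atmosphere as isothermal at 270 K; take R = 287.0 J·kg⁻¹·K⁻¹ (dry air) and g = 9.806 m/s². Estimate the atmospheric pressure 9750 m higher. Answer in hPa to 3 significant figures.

P ≈ 291 hPa

Scale height: H = RT/g = 287.0 × 270 / 9.806 = 7902.3 m.
Barometric formula: P = P₀ exp(−z/H).
z/H = 9750.0/7902.3 = 1.2338; exp(−1.2338) = 0.29118.
P = 1001 × 0.29118 = 291.47 hPa.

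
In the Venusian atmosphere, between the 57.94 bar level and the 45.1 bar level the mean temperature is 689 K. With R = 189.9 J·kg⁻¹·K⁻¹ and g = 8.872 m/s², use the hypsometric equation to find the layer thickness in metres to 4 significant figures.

Hypsometric equation: Δz = (R T̄/g) ln(P₁/P₂).
R T̄/g = 189.9 × 689 / 8.872 = 14748 m.
ln(57.94/45.1) = ln(1.2847) = 0.25053.
Δz = 14748 × 0.25053 = 3694.8 m.

Δz ≈ 3695 m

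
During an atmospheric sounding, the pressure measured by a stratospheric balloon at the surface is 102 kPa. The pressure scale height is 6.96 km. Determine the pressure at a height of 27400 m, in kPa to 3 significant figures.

P ≈ 1.99 kPa

Barometric formula: P = P₀ exp(−z/H).
z/H = 27400/6960.0 = 3.9368; exp(−3.9368) = 0.019511.
P = 102 × 0.019511 = 1.9901 kPa.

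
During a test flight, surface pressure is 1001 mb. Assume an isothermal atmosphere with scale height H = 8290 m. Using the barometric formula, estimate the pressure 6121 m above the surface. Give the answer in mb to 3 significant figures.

P ≈ 478 mb

Barometric formula: P = P₀ exp(−z/H).
z/H = 6121.0/8290.0 = 0.73836; exp(−0.73836) = 0.47790.
P = 1001 × 0.47790 = 478.38 mb.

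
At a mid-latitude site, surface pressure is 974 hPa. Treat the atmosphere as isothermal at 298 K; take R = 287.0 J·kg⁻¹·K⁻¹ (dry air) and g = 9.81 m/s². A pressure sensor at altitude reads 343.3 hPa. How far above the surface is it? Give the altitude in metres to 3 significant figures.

z ≈ 9090 m

Scale height: H = RT/g = 287.0 × 298 / 9.81 = 8718.2 m.
Invert the barometric formula: z = H ln(P₀/P).
P₀/P = 974/343.3 = 2.8372; ln(2.8372) = 1.0428.
z = 8718.2 × 1.0428 = 9091.3 m.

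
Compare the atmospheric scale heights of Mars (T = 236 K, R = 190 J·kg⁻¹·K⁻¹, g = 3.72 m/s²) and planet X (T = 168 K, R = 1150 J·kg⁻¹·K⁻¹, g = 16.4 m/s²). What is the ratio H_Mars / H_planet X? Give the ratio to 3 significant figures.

H = RT/g for each body.
H_Mars = 190 × 236 / 3.72 = 12054 m.
H_planet X = 1150 × 168 / 16.4 = 11780 m.
H_Mars/H_planet X = 12054/11780 = 1.0233.

H_Mars/H_planet X ≈ 1.02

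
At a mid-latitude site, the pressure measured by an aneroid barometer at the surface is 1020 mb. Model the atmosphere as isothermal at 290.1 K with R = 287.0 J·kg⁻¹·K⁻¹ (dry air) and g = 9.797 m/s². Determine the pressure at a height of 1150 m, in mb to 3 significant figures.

Scale height: H = RT/g = 287.0 × 290.1 / 9.797 = 8498.4 m.
Barometric formula: P = P₀ exp(−z/H).
z/H = 1150.0/8498.4 = 0.13532; exp(−0.13532) = 0.87344.
P = 1020 × 0.87344 = 890.91 mb.

P ≈ 891 mb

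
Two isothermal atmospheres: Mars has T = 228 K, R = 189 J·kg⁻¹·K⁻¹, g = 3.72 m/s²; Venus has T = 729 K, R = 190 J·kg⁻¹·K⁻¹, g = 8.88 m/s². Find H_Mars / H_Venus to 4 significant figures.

H_Mars/H_Venus ≈ 0.7427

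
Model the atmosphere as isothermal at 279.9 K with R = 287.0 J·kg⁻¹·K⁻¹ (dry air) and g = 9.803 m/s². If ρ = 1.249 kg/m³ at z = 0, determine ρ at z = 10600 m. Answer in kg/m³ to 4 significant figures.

Scale height: H = RT/g = 287.0 × 279.9 / 9.803 = 8194.6 m.
In an isothermal atmosphere, density decays like pressure: ρ = ρ₀ exp(−z/H).
z/H = 10600/8194.6 = 1.2935; exp(−1.2935) = 0.27431.
ρ = 1.249 × 0.27431 = 0.34261 kg/m³.

ρ ≈ 0.3426 kg/m³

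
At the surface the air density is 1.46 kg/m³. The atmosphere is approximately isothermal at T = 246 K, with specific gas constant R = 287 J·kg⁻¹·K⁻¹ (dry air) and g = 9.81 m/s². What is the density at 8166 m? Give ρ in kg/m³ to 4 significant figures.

Scale height: H = RT/g = 287 × 246 / 9.81 = 7196.9 m.
In an isothermal atmosphere, density decays like pressure: ρ = ρ₀ exp(−z/H).
z/H = 8166.0/7196.9 = 1.1347; exp(−1.1347) = 0.32152.
ρ = 1.46 × 0.32152 = 0.46942 kg/m³.

ρ ≈ 0.4694 kg/m³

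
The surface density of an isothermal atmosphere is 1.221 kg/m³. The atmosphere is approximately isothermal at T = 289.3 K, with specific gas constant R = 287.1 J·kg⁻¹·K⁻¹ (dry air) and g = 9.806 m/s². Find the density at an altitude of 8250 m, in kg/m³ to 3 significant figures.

ρ ≈ 0.461 kg/m³

Scale height: H = RT/g = 287.1 × 289.3 / 9.806 = 8470.1 m.
In an isothermal atmosphere, density decays like pressure: ρ = ρ₀ exp(−z/H).
z/H = 8250.0/8470.1 = 0.97401; exp(−0.97401) = 0.37757.
ρ = 1.221 × 0.37757 = 0.46101 kg/m³.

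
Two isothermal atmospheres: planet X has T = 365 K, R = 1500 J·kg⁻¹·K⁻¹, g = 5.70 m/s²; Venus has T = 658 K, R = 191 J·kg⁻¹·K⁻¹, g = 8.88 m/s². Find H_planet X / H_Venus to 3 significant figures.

H = RT/g for each body.
H_planet X = 1500 × 365 / 5.70 = 96053 m.
H_Venus = 191 × 658 / 8.88 = 14153 m.
H_planet X/H_Venus = 96053/14153 = 6.7868.

H_planet X/H_Venus ≈ 6.79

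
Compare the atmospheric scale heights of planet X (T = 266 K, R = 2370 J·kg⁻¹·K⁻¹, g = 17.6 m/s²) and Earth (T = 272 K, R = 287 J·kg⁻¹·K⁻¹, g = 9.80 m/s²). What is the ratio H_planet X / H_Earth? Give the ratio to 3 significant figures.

H = RT/g for each body.
H_planet X = 2370 × 266 / 17.6 = 35819 m.
H_Earth = 287 × 272 / 9.80 = 7965.7 m.
H_planet X/H_Earth = 35819/7965.7 = 4.4967.

H_planet X/H_Earth ≈ 4.50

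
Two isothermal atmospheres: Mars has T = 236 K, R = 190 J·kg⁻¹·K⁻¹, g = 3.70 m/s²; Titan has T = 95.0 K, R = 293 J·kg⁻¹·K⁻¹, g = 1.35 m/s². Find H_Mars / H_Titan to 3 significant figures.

H = RT/g for each body.
H_Mars = 190 × 236 / 3.70 = 12119 m.
H_Titan = 293 × 95.0 / 1.35 = 20619 m.
H_Mars/H_Titan = 12119/20619 = 0.58776.

H_Mars/H_Titan ≈ 0.588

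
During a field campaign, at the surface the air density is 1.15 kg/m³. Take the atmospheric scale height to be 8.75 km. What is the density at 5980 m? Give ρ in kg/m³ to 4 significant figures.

ρ ≈ 0.5806 kg/m³

In an isothermal atmosphere, density decays like pressure: ρ = ρ₀ exp(−z/H).
z/H = 5980.0/8750.0 = 0.68343; exp(−0.68343) = 0.50488.
ρ = 1.15 × 0.50488 = 0.58061 kg/m³.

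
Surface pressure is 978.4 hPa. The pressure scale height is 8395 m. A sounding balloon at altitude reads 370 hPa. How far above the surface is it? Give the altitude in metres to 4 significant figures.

Invert the barometric formula: z = H ln(P₀/P).
P₀/P = 978.4/370 = 2.6443; ln(2.6443) = 0.97241.
z = 8395.0 × 0.97241 = 8163.4 m.

z ≈ 8163 m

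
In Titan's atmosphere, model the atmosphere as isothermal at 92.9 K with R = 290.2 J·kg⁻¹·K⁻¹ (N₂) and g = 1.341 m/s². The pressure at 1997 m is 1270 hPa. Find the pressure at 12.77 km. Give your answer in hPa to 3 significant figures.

P ≈ 743 hPa

Scale height: H = RT/g = 290.2 × 92.9 / 1.341 = 20104 m.
Between two levels, P₂ = P₁ exp(−Δz/H) with Δz = z₂ − z₁.
Δz = 12770 − 1997.0 = 10773 m; Δz/H = 10773/20104 = 0.53586.
P₂ = 1270 × exp(−0.53586) = 1270 × 0.58517 = 743.17 hPa.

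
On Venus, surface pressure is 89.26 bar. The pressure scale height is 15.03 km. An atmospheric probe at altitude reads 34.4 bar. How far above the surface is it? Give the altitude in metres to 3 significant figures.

z ≈ 14300 m

Invert the barometric formula: z = H ln(P₀/P).
P₀/P = 89.26/34.4 = 2.5948; ln(2.5948) = 0.95351.
z = 15030 × 0.95351 = 14331 m.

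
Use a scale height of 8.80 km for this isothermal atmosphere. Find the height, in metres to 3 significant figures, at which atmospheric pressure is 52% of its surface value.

z ≈ 5750 m

Set P/P₀ = exp(−z/H) = 0.52, so z = −H ln(0.52).
−ln(0.52) = 0.65393; z = 8800.0 × 0.65393 = 5754.6 m.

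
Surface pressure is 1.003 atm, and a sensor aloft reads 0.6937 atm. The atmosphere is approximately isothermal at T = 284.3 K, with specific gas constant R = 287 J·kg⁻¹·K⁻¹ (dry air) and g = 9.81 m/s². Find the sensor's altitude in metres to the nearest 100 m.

Scale height: H = RT/g = 287 × 284.3 / 9.81 = 8317.4 m.
Invert the barometric formula: z = H ln(P₀/P).
P₀/P = 1.003/0.6937 = 1.4459; ln(1.4459) = 0.36873.
z = 8317.4 × 0.36873 = 3066.9 m.

z ≈ 3100 m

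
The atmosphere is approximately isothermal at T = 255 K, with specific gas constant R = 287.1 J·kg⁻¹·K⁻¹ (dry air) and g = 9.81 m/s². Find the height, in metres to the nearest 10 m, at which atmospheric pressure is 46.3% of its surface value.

Scale height: H = RT/g = 287.1 × 255 / 9.81 = 7462.8 m.
Set P/P₀ = exp(−z/H) = 0.463, so z = −H ln(0.463).
−ln(0.463) = 0.77003; z = 7462.8 × 0.77003 = 5746.6 m.

z ≈ 5750 m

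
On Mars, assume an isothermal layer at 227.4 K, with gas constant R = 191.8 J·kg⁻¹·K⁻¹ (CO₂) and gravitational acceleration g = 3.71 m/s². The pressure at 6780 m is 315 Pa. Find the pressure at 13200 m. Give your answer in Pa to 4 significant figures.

Scale height: H = RT/g = 191.8 × 227.4 / 3.71 = 11756 m.
Between two levels, P₂ = P₁ exp(−Δz/H) with Δz = z₂ − z₁.
Δz = 13200 − 6780.0 = 6420.0 m; Δz/H = 6420.0/11756 = 0.54610.
P₂ = 315 × exp(−0.54610) = 315 × 0.57920 = 182.45 Pa.

P ≈ 182.4 Pa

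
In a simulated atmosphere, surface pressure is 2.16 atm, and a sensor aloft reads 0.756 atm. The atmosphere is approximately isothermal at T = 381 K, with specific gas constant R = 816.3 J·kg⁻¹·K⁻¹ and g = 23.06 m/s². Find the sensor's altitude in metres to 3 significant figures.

z ≈ 14200 m

Scale height: H = RT/g = 816.3 × 381 / 23.06 = 13487 m.
Invert the barometric formula: z = H ln(P₀/P).
P₀/P = 2.16/0.756 = 2.8571; ln(2.8571) = 1.0498.
z = 13487 × 1.0498 = 14159 m.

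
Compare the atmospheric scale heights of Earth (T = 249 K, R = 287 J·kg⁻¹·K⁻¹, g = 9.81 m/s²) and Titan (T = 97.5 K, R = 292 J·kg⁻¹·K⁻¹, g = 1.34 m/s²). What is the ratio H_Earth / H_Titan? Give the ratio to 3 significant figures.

H_Earth/H_Titan ≈ 0.343

H = RT/g for each body.
H_Earth = 287 × 249 / 9.81 = 7284.7 m.
H_Titan = 292 × 97.5 / 1.34 = 21246 m.
H_Earth/H_Titan = 7284.7/21246 = 0.34287.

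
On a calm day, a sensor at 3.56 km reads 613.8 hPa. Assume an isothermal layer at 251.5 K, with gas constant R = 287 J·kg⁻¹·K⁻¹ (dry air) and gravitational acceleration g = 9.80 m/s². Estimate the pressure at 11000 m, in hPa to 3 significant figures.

Scale height: H = RT/g = 287 × 251.5 / 9.80 = 7365.4 m.
Between two levels, P₂ = P₁ exp(−Δz/H) with Δz = z₂ − z₁.
Δz = 11000 − 3560.0 = 7440.0 m; Δz/H = 7440.0/7365.4 = 1.0101.
P₂ = 613.8 × exp(−1.0101) = 613.8 × 0.36418 = 223.53 hPa.

P ≈ 224 hPa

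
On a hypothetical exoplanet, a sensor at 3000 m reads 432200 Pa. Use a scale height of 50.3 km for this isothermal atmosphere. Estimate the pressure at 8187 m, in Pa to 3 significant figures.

P ≈ 390000 Pa

Between two levels, P₂ = P₁ exp(−Δz/H) with Δz = z₂ − z₁.
Δz = 8187.0 − 3000.0 = 5187.0 m; Δz/H = 5187.0/50300 = 0.10312.
P₂ = 432200 × exp(−0.10312) = 432200 × 0.90202 = 389850 Pa.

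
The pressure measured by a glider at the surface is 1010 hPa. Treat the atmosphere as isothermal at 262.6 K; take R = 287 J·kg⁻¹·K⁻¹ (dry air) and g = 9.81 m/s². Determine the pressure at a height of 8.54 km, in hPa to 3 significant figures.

Scale height: H = RT/g = 287 × 262.6 / 9.81 = 7682.6 m.
Barometric formula: P = P₀ exp(−z/H).
z/H = 8540.0/7682.6 = 1.1116; exp(−1.1116) = 0.32903.
P = 1010 × 0.32903 = 332.32 hPa.

P ≈ 332 hPa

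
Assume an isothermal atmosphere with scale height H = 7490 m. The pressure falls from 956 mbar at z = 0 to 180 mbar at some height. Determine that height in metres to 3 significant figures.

Invert the barometric formula: z = H ln(P₀/P).
P₀/P = 956/180 = 5.3111; ln(5.3111) = 1.6698.
z = 7490.0 × 1.6698 = 12507 m.

z ≈ 12500 m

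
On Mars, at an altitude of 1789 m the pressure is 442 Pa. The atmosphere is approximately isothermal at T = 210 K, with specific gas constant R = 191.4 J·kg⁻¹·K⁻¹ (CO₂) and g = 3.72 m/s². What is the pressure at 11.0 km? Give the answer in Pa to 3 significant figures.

Scale height: H = RT/g = 191.4 × 210 / 3.72 = 10805 m.
Between two levels, P₂ = P₁ exp(−Δz/H) with Δz = z₂ − z₁.
Δz = 11000 − 1789.0 = 9211.0 m; Δz/H = 9211.0/10805 = 0.85248.
P₂ = 442 × exp(−0.85248) = 442 × 0.42636 = 188.45 Pa.

P ≈ 188 Pa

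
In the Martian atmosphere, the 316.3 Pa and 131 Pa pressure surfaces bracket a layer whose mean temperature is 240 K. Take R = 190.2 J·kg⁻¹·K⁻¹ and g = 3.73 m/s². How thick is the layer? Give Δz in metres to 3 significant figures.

Hypsometric equation: Δz = (R T̄/g) ln(P₁/P₂).
R T̄/g = 190.2 × 240 / 3.73 = 12238 m.
ln(316.3/131) = ln(2.4145) = 0.88149.
Δz = 12238 × 0.88149 = 10788 m.

Δz ≈ 10800 m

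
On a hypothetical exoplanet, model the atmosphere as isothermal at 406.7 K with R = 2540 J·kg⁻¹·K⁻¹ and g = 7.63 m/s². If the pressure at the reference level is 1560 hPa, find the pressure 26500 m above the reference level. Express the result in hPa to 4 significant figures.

P ≈ 1283 hPa

Scale height: H = RT/g = 2540 × 406.7 / 7.63 = 135390 m.
Barometric formula: P = P₀ exp(−z/H).
z/H = 26500/135390 = 0.19573; exp(−0.19573) = 0.82223.
P = 1560 × 0.82223 = 1282.7 hPa.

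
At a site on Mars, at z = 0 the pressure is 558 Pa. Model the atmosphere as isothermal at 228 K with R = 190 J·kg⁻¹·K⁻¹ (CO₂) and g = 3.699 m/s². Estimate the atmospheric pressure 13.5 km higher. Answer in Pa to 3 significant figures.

Scale height: H = RT/g = 190 × 228 / 3.699 = 11711 m.
Barometric formula: P = P₀ exp(−z/H).
z/H = 13500/11711 = 1.1528; exp(−1.1528) = 0.31575.
P = 558 × 0.31575 = 176.19 Pa.

P ≈ 176 Pa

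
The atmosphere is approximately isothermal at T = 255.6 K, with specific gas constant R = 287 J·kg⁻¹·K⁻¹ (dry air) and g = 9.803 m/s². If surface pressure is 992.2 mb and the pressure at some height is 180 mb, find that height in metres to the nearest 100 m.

z ≈ 12800 m

Scale height: H = RT/g = 287 × 255.6 / 9.803 = 7483.1 m.
Invert the barometric formula: z = H ln(P₀/P).
P₀/P = 992.2/180 = 5.5122; ln(5.5122) = 1.7070.
z = 7483.1 × 1.7070 = 12774 m.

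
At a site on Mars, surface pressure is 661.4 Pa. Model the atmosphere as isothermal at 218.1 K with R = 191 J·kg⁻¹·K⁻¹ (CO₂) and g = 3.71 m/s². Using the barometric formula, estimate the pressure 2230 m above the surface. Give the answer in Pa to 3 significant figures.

Scale height: H = RT/g = 191 × 218.1 / 3.71 = 11228 m.
Barometric formula: P = P₀ exp(−z/H).
z/H = 2230.0/11228 = 0.19861; exp(−0.19861) = 0.81987.
P = 661.4 × 0.81987 = 542.26 Pa.

P ≈ 542 Pa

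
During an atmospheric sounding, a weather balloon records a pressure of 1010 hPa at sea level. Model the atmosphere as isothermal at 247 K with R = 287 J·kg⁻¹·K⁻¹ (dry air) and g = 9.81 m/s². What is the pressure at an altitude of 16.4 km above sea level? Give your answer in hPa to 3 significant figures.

Scale height: H = RT/g = 287 × 247 / 9.81 = 7226.2 m.
Barometric formula: P = P₀ exp(−z/H).
z/H = 16400/7226.2 = 2.2695; exp(−2.2695) = 0.10336.
P = 1010 × 0.10336 = 104.39 hPa.

P ≈ 104 hPa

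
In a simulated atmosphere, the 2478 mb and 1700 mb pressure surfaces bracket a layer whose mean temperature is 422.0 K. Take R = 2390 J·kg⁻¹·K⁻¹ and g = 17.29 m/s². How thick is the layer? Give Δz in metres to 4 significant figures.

Hypsometric equation: Δz = (R T̄/g) ln(P₁/P₂).
R T̄/g = 2390 × 422.0 / 17.29 = 58333 m.
ln(2478/1700) = ln(1.4576) = 0.37679.
Δz = 58333 × 0.37679 = 21979 m.

Δz ≈ 21980 m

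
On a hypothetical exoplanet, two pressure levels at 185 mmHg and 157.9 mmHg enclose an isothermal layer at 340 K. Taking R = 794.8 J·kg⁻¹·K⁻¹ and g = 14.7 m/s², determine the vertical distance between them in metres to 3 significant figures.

Hypsometric equation: Δz = (R T̄/g) ln(P₁/P₂).
R T̄/g = 794.8 × 340 / 14.7 = 18383 m.
ln(185/157.9) = ln(1.1716) = 0.15837.
Δz = 18383 × 0.15837 = 2911.3 m.

Δz ≈ 2910 m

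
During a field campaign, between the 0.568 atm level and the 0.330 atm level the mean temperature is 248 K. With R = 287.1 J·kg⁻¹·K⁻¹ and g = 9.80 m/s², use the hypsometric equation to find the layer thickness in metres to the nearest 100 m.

Δz ≈ 3900 m

Hypsometric equation: Δz = (R T̄/g) ln(P₁/P₂).
R T̄/g = 287.1 × 248 / 9.80 = 7265.4 m.
ln(0.568/0.330) = ln(1.7212) = 0.54302.
Δz = 7265.4 × 0.54302 = 3945.3 m.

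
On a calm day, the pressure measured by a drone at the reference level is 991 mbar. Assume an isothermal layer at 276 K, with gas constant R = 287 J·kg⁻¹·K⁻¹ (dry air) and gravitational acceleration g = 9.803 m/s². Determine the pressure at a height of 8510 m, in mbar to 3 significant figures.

Scale height: H = RT/g = 287 × 276 / 9.803 = 8080.4 m.
Barometric formula: P = P₀ exp(−z/H).
z/H = 8510.0/8080.4 = 1.0532; exp(−1.0532) = 0.34882.
P = 991 × 0.34882 = 345.68 mbar.

P ≈ 346 mbar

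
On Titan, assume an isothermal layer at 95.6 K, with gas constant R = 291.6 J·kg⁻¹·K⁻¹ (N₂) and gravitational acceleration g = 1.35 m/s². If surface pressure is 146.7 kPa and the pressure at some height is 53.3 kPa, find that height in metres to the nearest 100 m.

Scale height: H = RT/g = 291.6 × 95.6 / 1.35 = 20650 m.
Invert the barometric formula: z = H ln(P₀/P).
P₀/P = 146.7/53.3 = 2.7523; ln(2.7523) = 1.0124.
z = 20650 × 1.0124 = 20906 m.

z ≈ 20900 m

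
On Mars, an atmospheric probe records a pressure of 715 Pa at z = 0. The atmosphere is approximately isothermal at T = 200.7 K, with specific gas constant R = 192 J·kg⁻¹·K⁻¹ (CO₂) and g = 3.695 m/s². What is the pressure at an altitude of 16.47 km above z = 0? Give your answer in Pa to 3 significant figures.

Scale height: H = RT/g = 192 × 200.7 / 3.695 = 10429 m.
Barometric formula: P = P₀ exp(−z/H).
z/H = 16470/10429 = 1.5793; exp(−1.5793) = 0.20612.
P = 715 × 0.20612 = 147.38 Pa.

P ≈ 147 Pa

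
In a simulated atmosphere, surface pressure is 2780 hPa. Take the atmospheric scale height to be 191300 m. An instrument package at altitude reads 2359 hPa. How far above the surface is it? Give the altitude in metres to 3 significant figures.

Invert the barometric formula: z = H ln(P₀/P).
P₀/P = 2780/2359 = 1.1785; ln(1.1785) = 0.16424.
z = 191300 × 0.16424 = 31419 m.

z ≈ 31400 m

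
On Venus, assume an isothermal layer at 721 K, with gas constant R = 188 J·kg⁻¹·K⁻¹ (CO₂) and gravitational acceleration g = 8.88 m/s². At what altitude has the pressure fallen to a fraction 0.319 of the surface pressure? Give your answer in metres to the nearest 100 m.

z ≈ 17400 m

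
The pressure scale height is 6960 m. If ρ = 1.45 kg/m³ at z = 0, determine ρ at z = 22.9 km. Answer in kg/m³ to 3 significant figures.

In an isothermal atmosphere, density decays like pressure: ρ = ρ₀ exp(−z/H).
z/H = 22900/6960.0 = 3.2902; exp(−3.2902) = 0.037246.
ρ = 1.45 × 0.037246 = 0.054007 kg/m³.

ρ ≈ 0.0540 kg/m³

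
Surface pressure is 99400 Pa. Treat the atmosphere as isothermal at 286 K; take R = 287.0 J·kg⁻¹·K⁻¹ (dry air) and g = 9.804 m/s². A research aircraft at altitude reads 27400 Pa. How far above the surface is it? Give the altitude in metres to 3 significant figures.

Scale height: H = RT/g = 287.0 × 286 / 9.804 = 8372.3 m.
Invert the barometric formula: z = H ln(P₀/P).
P₀/P = 99400/27400 = 3.6277; ln(3.6277) = 1.2886.
z = 8372.3 × 1.2886 = 10789 m.

z ≈ 10800 m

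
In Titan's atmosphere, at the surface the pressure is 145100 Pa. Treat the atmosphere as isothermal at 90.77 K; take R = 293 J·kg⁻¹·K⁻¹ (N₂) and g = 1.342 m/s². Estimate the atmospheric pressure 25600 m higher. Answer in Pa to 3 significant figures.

P ≈ 39900 Pa

Scale height: H = RT/g = 293 × 90.77 / 1.342 = 19818 m.
Barometric formula: P = P₀ exp(−z/H).
z/H = 25600/19818 = 1.2918; exp(−1.2918) = 0.27478.
P = 145100 × 0.27478 = 39871 Pa.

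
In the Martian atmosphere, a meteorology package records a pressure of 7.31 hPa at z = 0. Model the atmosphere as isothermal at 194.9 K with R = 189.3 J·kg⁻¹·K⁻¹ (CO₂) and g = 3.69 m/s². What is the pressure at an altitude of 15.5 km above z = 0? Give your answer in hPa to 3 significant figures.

P ≈ 1.55 hPa

Scale height: H = RT/g = 189.3 × 194.9 / 3.69 = 9998.5 m.
Barometric formula: P = P₀ exp(−z/H).
z/H = 15500/9998.5 = 1.5502; exp(−1.5502) = 0.21221.
P = 7.31 × 0.21221 = 1.5513 hPa.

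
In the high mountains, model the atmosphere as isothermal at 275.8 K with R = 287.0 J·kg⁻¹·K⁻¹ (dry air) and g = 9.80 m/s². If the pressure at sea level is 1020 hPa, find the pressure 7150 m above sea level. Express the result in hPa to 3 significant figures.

Scale height: H = RT/g = 287.0 × 275.8 / 9.80 = 8077.0 m.
Barometric formula: P = P₀ exp(−z/H).
z/H = 7150.0/8077.0 = 0.88523; exp(−0.88523) = 0.41262.
P = 1020 × 0.41262 = 420.87 hPa.

P ≈ 421 hPa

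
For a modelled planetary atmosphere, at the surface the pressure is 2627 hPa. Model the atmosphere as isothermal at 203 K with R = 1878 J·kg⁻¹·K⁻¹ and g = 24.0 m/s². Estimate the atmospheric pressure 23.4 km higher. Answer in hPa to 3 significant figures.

P ≈ 602 hPa

Scale height: H = RT/g = 1878 × 203 / 24.0 = 15885 m.
Barometric formula: P = P₀ exp(−z/H).
z/H = 23400/15885 = 1.4731; exp(−1.4731) = 0.22921.
P = 2627 × 0.22921 = 602.13 hPa.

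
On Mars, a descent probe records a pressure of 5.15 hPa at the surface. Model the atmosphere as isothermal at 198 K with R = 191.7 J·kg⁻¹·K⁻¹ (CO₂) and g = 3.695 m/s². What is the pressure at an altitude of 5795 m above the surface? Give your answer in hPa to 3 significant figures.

P ≈ 2.93 hPa

Scale height: H = RT/g = 191.7 × 198 / 3.695 = 10272 m.
Barometric formula: P = P₀ exp(−z/H).
z/H = 5795.0/10272 = 0.56415; exp(−0.56415) = 0.56884.
P = 5.15 × 0.56884 = 2.9295 hPa.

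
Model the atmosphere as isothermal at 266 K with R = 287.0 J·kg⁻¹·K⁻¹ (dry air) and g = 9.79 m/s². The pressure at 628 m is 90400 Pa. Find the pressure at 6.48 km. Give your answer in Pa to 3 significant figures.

Scale height: H = RT/g = 287.0 × 266 / 9.79 = 7798.0 m.
Between two levels, P₂ = P₁ exp(−Δz/H) with Δz = z₂ − z₁.
Δz = 6480.0 − 628.00 = 5852.0 m; Δz/H = 5852.0/7798.0 = 0.75045.
P₂ = 90400 × exp(−0.75045) = 90400 × 0.47215 = 42682 Pa.

P ≈ 42700 Pa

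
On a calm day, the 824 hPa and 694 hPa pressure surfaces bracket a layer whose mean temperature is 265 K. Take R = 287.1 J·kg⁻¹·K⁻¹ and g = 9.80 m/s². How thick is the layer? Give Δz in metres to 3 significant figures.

Δz ≈ 1330 m

Hypsometric equation: Δz = (R T̄/g) ln(P₁/P₂).
R T̄/g = 287.1 × 265 / 9.80 = 7763.4 m.
ln(824/694) = ln(1.1873) = 0.17168.
Δz = 7763.4 × 0.17168 = 1332.8 m.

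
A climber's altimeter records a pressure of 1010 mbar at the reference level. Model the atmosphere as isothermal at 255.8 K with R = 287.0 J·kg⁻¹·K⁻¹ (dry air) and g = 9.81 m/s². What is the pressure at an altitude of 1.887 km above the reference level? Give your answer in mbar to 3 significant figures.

Scale height: H = RT/g = 287.0 × 255.8 / 9.81 = 7483.6 m.
Barometric formula: P = P₀ exp(−z/H).
z/H = 1887.0/7483.6 = 0.25215; exp(−0.25215) = 0.77713.
P = 1010 × 0.77713 = 784.90 mbar.

P ≈ 785 mbar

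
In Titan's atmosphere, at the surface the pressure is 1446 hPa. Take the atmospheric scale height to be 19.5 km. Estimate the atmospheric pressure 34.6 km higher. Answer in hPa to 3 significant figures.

P ≈ 245 hPa

Barometric formula: P = P₀ exp(−z/H).
z/H = 34600/19500 = 1.7744; exp(−1.7744) = 0.16959.
P = 1446 × 0.16959 = 245.23 hPa.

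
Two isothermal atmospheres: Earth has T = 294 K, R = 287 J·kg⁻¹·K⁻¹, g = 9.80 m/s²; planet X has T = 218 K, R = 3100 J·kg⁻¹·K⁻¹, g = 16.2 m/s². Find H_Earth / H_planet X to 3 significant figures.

H = RT/g for each body.
H_Earth = 287 × 294 / 9.80 = 8610.0 m.
H_planet X = 3100 × 218 / 16.2 = 41716 m.
H_Earth/H_planet X = 8610.0/41716 = 0.20640.

H_Earth/H_planet X ≈ 0.206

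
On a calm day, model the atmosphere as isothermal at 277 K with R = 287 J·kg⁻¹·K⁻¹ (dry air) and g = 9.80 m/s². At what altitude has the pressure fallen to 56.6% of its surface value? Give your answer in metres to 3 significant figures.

z ≈ 4620 m

Scale height: H = RT/g = 287 × 277 / 9.80 = 8112.1 m.
Set P/P₀ = exp(−z/H) = 0.566, so z = −H ln(0.566).
−ln(0.566) = 0.56916; z = 8112.1 × 0.56916 = 4617.1 m.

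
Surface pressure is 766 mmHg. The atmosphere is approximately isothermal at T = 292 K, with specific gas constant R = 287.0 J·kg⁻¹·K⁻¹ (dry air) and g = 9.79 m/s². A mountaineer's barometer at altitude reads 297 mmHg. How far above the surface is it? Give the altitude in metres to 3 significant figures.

z ≈ 8110 m

Scale height: H = RT/g = 287.0 × 292 / 9.79 = 8560.2 m.
Invert the barometric formula: z = H ln(P₀/P).
P₀/P = 766/297 = 2.5791; ln(2.5791) = 0.94744.
z = 8560.2 × 0.94744 = 8110.3 m.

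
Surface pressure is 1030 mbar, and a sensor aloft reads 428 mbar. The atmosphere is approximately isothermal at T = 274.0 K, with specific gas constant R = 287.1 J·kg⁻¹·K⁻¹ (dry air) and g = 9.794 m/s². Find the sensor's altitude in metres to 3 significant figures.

z ≈ 7050 m

Scale height: H = RT/g = 287.1 × 274.0 / 9.794 = 8032.0 m.
Invert the barometric formula: z = H ln(P₀/P).
P₀/P = 1030/428 = 2.4065; ln(2.4065) = 0.87817.
z = 8032.0 × 0.87817 = 7053.5 m.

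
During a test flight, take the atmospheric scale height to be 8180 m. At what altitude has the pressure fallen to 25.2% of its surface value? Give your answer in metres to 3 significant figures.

Set P/P₀ = exp(−z/H) = 0.252, so z = −H ln(0.252).
−ln(0.252) = 1.3783; z = 8180.0 × 1.3783 = 11274 m.

z ≈ 11300 m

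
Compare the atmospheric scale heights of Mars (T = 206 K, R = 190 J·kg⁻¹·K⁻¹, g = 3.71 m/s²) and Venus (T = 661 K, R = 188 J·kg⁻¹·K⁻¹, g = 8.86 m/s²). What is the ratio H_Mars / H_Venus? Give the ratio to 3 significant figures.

H_Mars/H_Venus ≈ 0.752

H = RT/g for each body.
H_Mars = 190 × 206 / 3.71 = 10550 m.
H_Venus = 188 × 661 / 8.86 = 14026 m.
H_Mars/H_Venus = 10550/14026 = 0.75217.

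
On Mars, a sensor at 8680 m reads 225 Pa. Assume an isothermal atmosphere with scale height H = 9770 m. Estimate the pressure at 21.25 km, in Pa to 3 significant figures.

Between two levels, P₂ = P₁ exp(−Δz/H) with Δz = z₂ − z₁.
Δz = 21250 − 8680.0 = 12570 m; Δz/H = 12570/9770.0 = 1.2866.
P₂ = 225 × exp(−1.2866) = 225 × 0.27621 = 62.147 Pa.

P ≈ 62.1 Pa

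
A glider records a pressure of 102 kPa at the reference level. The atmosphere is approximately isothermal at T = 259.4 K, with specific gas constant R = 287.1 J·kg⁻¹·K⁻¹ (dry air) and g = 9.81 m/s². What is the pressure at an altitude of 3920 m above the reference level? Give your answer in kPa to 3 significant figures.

P ≈ 60.9 kPa

Scale height: H = RT/g = 287.1 × 259.4 / 9.81 = 7591.6 m.
Barometric formula: P = P₀ exp(−z/H).
z/H = 3920.0/7591.6 = 0.51636; exp(−0.51636) = 0.59669.
P = 102 × 0.59669 = 60.862 kPa.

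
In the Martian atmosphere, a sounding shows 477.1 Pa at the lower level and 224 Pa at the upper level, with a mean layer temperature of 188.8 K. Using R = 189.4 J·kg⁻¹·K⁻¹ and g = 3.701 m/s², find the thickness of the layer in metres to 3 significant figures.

Δz ≈ 7310 m

Hypsometric equation: Δz = (R T̄/g) ln(P₁/P₂).
R T̄/g = 189.4 × 188.8 / 3.701 = 9661.9 m.
ln(477.1/224) = ln(2.1299) = 0.75608.
Δz = 9661.9 × 0.75608 = 7305.2 m.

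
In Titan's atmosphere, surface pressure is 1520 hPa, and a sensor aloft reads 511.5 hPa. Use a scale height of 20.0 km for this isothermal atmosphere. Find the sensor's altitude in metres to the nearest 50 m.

Invert the barometric formula: z = H ln(P₀/P).
P₀/P = 1520/511.5 = 2.9717; ln(2.9717) = 1.0891.
z = 20000 × 1.0891 = 21782 m.

z ≈ 21800 m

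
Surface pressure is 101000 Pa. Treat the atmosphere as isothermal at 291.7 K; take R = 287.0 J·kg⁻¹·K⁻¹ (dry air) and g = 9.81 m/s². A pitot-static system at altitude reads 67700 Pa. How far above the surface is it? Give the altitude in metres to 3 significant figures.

z ≈ 3410 m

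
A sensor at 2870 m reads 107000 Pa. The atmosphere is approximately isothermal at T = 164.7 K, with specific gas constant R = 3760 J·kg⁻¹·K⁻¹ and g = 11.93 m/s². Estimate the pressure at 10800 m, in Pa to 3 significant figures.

Scale height: H = RT/g = 3760 × 164.7 / 11.93 = 51909 m.
Between two levels, P₂ = P₁ exp(−Δz/H) with Δz = z₂ − z₁.
Δz = 10800 − 2870.0 = 7930.0 m; Δz/H = 7930.0/51909 = 0.15277.
P₂ = 107000 × exp(−0.15277) = 107000 × 0.85833 = 91841 Pa.

P ≈ 91800 Pa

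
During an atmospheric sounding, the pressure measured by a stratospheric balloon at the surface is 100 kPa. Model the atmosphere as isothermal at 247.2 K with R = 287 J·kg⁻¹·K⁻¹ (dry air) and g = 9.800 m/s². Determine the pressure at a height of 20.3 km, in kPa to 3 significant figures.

Scale height: H = RT/g = 287 × 247.2 / 9.800 = 7239.4 m.
Barometric formula: P = P₀ exp(−z/H).
z/H = 20300/7239.4 = 2.8041; exp(−2.8041) = 0.060561.
P = 100 × 0.060561 = 6.0561 kPa.

P ≈ 6.06 kPa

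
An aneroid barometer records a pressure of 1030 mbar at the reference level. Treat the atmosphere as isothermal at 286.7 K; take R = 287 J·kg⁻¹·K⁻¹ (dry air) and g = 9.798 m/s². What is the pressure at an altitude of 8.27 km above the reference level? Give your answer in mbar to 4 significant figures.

P ≈ 384.7 mbar

Scale height: H = RT/g = 287 × 286.7 / 9.798 = 8397.9 m.
Barometric formula: P = P₀ exp(−z/H).
z/H = 8270.0/8397.9 = 0.98477; exp(−0.98477) = 0.37353.
P = 1030 × 0.37353 = 384.74 mbar.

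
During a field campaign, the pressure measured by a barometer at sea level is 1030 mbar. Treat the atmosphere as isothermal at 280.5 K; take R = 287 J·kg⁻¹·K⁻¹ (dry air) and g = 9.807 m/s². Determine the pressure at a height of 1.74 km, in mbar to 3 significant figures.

Scale height: H = RT/g = 287 × 280.5 / 9.807 = 8208.8 m.
Barometric formula: P = P₀ exp(−z/H).
z/H = 1740.0/8208.8 = 0.21197; exp(−0.21197) = 0.80899.
P = 1030 × 0.80899 = 833.26 mbar.

P ≈ 833 mbar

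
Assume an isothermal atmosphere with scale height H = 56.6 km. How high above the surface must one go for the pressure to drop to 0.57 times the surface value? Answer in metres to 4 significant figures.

z ≈ 31820 m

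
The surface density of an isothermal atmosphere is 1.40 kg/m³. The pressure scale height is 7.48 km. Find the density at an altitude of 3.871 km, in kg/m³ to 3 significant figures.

In an isothermal atmosphere, density decays like pressure: ρ = ρ₀ exp(−z/H).
z/H = 3871.0/7480.0 = 0.51751; exp(−0.51751) = 0.59600.
ρ = 1.40 × 0.59600 = 0.83440 kg/m³.

ρ ≈ 0.834 kg/m³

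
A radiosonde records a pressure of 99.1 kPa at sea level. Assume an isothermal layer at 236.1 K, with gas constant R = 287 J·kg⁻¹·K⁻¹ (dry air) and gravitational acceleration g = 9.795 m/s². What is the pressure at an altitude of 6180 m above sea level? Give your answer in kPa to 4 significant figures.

Scale height: H = RT/g = 287 × 236.1 / 9.795 = 6917.9 m.
Barometric formula: P = P₀ exp(−z/H).
z/H = 6180.0/6917.9 = 0.89333; exp(−0.89333) = 0.40929.
P = 99.1 × 0.40929 = 40.561 kPa.

P ≈ 40.56 kPa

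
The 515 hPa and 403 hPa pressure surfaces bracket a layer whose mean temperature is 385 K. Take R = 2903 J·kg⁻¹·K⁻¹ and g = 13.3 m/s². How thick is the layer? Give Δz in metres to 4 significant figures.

Hypsometric equation: Δz = (R T̄/g) ln(P₁/P₂).
R T̄/g = 2903 × 385 / 13.3 = 84034 m.
ln(515/403) = ln(1.2779) = 0.24522.
Δz = 84034 × 0.24522 = 20607 m.

Δz ≈ 20610 m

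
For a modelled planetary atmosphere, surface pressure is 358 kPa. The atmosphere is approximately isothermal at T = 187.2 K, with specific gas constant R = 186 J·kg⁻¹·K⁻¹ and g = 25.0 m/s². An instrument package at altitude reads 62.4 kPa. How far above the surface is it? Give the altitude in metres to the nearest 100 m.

Scale height: H = RT/g = 186 × 187.2 / 25.0 = 1392.8 m.
Invert the barometric formula: z = H ln(P₀/P).
P₀/P = 358/62.4 = 5.7372; ln(5.7372) = 1.7470.
z = 1392.8 × 1.7470 = 2433.2 m.

z ≈ 2400 m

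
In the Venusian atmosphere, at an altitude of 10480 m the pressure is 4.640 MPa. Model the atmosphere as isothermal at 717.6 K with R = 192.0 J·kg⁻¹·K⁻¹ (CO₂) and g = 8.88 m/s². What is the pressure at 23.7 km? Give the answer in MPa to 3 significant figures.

P ≈ 1.98 MPa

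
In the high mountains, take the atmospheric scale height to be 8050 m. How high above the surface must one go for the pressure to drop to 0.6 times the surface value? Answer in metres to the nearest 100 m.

z ≈ 4100 m

Set P/P₀ = exp(−z/H) = 0.6, so z = −H ln(0.6).
−ln(0.6) = 0.51083; z = 8050.0 × 0.51083 = 4112.2 m.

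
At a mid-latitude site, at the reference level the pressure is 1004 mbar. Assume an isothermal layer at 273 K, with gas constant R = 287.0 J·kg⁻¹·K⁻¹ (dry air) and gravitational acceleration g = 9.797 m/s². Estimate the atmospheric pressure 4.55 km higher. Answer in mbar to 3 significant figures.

P ≈ 568 mbar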